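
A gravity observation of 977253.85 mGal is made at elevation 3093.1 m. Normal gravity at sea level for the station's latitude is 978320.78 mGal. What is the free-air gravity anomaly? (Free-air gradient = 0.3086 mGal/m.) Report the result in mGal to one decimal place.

-112.4

Free-air correction = 0.3086 × 3093.1 = 954.53 mGal
Free-air anomaly = 977253.85 − 978320.78 + (954.53) = -112.40 mGal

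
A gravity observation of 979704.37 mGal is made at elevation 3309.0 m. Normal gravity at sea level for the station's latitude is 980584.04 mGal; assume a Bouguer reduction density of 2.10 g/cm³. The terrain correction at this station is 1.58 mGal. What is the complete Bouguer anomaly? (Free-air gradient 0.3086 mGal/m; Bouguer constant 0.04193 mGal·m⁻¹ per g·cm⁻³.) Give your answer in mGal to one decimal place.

Free-air correction = 0.3086 × 3309.0 = 1021.16 mGal
Free-air anomaly = 979704.37 − 980584.04 + (1021.16) = 141.49 mGal
Bouguer slab correction = 0.04193 × 2.10 × 3309.0 = 291.37 mGal
Simple Bouguer anomaly = 141.49 − (291.37) = -149.88 mGal
Complete Bouguer anomaly = -149.88 + 1.58 = -148.30 mGal

-148.3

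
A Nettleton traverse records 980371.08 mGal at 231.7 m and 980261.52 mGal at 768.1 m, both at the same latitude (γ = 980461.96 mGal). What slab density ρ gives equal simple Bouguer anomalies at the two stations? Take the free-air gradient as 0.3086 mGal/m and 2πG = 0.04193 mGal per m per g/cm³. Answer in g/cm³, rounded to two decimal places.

Δg_obs = 980261.52 − 980371.08 = -109.56 mGal over Δh = 768.1 − 231.7 = 536.4 m
Equal Bouguer anomalies ⇒ Δg_obs + (0.3086 − 0.04193ρ)·Δh = 0
0.3086 − 0.04193ρ = −Δg_obs/Δh = 0.20425
ρ = (0.3086 − 0.20425) / 0.04193 = 2.49 g/cm³

2.49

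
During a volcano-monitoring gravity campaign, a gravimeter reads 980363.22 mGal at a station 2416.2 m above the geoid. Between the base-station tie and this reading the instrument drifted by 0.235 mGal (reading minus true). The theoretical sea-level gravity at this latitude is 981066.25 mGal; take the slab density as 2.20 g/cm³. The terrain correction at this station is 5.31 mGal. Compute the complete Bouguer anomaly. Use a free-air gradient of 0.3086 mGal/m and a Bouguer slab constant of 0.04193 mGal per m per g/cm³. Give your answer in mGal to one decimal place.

-175.2

Drift-corrected reading = 980363.22 − (0.235) = 980362.985 mGal
Free-air correction = 0.3086 × 2416.2 = 745.64 mGal
Free-air anomaly = 980362.985 − 981066.25 + (745.64) = 42.375 mGal
Bouguer slab correction = 0.04193 × 2.20 × 2416.2 = 222.88 mGal
Simple Bouguer anomaly = 42.375 − (222.88) = -180.505 mGal
Complete Bouguer anomaly = -180.505 + 5.31 = -175.195 mGal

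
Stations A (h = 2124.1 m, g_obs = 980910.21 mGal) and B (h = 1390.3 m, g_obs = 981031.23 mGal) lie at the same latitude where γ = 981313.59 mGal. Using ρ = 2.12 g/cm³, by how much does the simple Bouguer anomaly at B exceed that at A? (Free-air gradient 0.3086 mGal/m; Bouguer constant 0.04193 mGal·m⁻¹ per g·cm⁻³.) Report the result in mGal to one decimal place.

-40.2

Δg_SB(A) = 980910.21 − 981313.59 + 0.3086×2124.1 − 0.04193×2.12×2124.1 = 63.30 mGal
Δg_SB(B) = 981031.23 − 981313.59 + 0.3086×1390.3 − 0.04193×2.12×1390.3 = 23.10 mGal
Difference = 23.10 − (63.30) = -40.20 mGal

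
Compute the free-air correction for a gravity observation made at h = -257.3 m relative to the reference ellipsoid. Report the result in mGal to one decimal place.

Free-air correction = 0.3086 × -257.3 = -79.4 mGal

-79.4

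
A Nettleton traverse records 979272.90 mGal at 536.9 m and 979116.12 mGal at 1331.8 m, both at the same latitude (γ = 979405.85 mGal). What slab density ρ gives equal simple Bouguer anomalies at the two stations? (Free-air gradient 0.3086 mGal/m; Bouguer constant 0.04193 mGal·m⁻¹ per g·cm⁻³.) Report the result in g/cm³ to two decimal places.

2.66

Δg_obs = 979116.12 − 979272.90 = -156.78 mGal over Δh = 1331.8 − 536.9 = 794.9 m
Equal Bouguer anomalies ⇒ Δg_obs + (0.3086 − 0.04193ρ)·Δh = 0
0.3086 − 0.04193ρ = −Δg_obs/Δh = 0.19723
ρ = (0.3086 − 0.19723) / 0.04193 = 2.66 g/cm³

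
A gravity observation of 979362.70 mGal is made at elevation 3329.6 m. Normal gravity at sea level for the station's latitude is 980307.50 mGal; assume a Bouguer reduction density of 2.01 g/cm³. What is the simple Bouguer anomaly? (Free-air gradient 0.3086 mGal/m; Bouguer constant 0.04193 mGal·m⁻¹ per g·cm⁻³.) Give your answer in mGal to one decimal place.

-197.9

Free-air correction = 0.3086 × 3329.6 = 1027.51 mGal
Free-air anomaly = 979362.70 − 980307.50 + (1027.51) = 82.71 mGal
Bouguer slab correction = 0.04193 × 2.01 × 3329.6 = 280.62 mGal
Simple Bouguer anomaly = 82.71 − (280.62) = -197.91 mGal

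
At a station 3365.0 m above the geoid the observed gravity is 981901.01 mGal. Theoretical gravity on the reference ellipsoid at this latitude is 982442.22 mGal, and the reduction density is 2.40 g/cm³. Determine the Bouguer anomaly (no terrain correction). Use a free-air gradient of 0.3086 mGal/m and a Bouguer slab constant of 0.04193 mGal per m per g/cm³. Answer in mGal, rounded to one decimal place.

Free-air correction = 0.3086 × 3365.0 = 1038.44 mGal
Free-air anomaly = 981901.01 − 982442.22 + (1038.44) = 497.23 mGal
Bouguer slab correction = 0.04193 × 2.40 × 3365.0 = 338.63 mGal
Simple Bouguer anomaly = 497.23 − (338.63) = 158.60 mGal

158.6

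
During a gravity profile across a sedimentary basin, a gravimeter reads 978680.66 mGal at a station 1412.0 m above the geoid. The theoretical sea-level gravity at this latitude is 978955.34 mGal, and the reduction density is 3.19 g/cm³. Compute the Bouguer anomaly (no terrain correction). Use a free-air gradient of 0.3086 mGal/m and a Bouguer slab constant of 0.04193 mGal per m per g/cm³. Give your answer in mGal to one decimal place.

Free-air correction = 0.3086 × 1412.0 = 435.74 mGal
Free-air anomaly = 978680.66 − 978955.34 + (435.74) = 161.06 mGal
Bouguer slab correction = 0.04193 × 3.19 × 1412.0 = 188.86 mGal
Simple Bouguer anomaly = 161.06 − (188.86) = -27.80 mGal

-27.8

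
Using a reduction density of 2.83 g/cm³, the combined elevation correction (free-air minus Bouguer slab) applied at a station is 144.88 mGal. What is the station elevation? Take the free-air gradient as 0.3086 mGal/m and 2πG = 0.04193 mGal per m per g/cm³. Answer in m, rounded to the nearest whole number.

Combined gradient = 0.3086 − 0.04193 × 2.83 = 0.1899381 mGal/m
h = 144.88 / 0.1899381 = 762.77 m

763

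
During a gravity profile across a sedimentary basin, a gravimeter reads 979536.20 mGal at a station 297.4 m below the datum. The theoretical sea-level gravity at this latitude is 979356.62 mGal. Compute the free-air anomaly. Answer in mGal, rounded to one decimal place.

Free-air correction = 0.3086 × -297.4 = -91.78 mGal
Free-air anomaly = 979536.20 − 979356.62 + (-91.78) = 87.80 mGal

87.8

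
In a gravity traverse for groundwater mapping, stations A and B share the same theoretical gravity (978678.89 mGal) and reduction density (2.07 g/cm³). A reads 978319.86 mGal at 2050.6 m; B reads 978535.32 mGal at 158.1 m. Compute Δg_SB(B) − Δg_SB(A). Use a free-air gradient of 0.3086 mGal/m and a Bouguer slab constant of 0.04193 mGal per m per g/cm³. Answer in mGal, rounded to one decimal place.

-204.3

Δg_SB(A) = 978319.86 − 978678.89 + 0.3086×2050.6 − 0.04193×2.07×2050.6 = 95.80 mGal
Δg_SB(B) = 978535.32 − 978678.89 + 0.3086×158.1 − 0.04193×2.07×158.1 = -108.50 mGal
Difference = -108.50 − (95.80) = -204.30 mGal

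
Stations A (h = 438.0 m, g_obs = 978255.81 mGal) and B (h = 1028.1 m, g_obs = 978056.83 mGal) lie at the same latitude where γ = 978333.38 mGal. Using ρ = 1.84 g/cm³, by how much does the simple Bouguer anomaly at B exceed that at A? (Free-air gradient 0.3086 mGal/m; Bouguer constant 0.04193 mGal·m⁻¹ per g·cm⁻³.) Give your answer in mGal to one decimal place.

Δg_SB(A) = 978255.81 − 978333.38 + 0.3086×438.0 − 0.04193×1.84×438.0 = 23.80 mGal
Δg_SB(B) = 978056.83 − 978333.38 + 0.3086×1028.1 − 0.04193×1.84×1028.1 = -38.60 mGal
Difference = -38.60 − (23.80) = -62.40 mGal

-62.4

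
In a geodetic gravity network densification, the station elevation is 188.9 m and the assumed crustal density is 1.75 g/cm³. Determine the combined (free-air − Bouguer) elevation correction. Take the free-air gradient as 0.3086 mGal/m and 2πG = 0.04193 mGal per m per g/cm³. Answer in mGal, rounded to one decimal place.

Combined gradient = 0.3086 − 0.04193 × 1.75 = 0.2352225 mGal/m
Combined elevation correction = 0.2352225 × 188.9 = 44.4 mGal

44.4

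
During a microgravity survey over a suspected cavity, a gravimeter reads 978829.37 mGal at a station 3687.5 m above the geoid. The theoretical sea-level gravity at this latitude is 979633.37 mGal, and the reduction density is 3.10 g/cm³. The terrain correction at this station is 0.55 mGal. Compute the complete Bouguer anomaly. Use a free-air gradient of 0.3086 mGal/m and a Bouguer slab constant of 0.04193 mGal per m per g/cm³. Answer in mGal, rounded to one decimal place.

Free-air correction = 0.3086 × 3687.5 = 1137.96 mGal
Free-air anomaly = 978829.37 − 979633.37 + (1137.96) = 333.96 mGal
Bouguer slab correction = 0.04193 × 3.10 × 3687.5 = 479.31 mGal
Simple Bouguer anomaly = 333.96 − (479.31) = -145.35 mGal
Complete Bouguer anomaly = -145.35 + 0.55 = -144.80 mGal

-144.8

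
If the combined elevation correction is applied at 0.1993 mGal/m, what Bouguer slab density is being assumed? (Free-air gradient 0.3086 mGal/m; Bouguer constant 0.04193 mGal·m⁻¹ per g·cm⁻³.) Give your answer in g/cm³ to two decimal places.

2.61

0.1993 = 0.3086 − 0.04193 × ρ
ρ = (0.3086 − 0.1993) / 0.04193 = 2.61 g/cm³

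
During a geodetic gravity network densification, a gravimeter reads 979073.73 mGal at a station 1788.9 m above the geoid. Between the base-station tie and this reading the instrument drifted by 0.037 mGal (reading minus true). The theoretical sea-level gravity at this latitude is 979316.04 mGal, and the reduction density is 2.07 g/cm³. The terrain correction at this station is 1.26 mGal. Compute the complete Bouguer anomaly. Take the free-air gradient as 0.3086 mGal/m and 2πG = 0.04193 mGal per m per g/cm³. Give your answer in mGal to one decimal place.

155.7

Drift-corrected reading = 979073.73 − (0.037) = 979073.693 mGal
Free-air correction = 0.3086 × 1788.9 = 552.05 mGal
Free-air anomaly = 979073.693 − 979316.04 + (552.05) = 309.703 mGal
Bouguer slab correction = 0.04193 × 2.07 × 1788.9 = 155.27 mGal
Simple Bouguer anomaly = 309.703 − (155.27) = 154.433 mGal
Complete Bouguer anomaly = 154.433 + 1.26 = 155.693 mGal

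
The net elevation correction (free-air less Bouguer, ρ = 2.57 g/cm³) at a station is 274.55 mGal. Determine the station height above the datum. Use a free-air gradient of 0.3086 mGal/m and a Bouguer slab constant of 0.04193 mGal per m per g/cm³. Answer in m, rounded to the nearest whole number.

1367

Combined gradient = 0.3086 − 0.04193 × 2.57 = 0.2008399 mGal/m
h = 274.55 / 0.2008399 = 1367.01 m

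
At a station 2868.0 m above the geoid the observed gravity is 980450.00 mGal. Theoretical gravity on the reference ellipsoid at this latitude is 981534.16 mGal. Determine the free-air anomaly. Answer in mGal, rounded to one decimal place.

-199.1

Free-air correction = 0.3086 × 2868.0 = 885.06 mGal
Free-air anomaly = 980450.00 − 981534.16 + (885.06) = -199.10 mGal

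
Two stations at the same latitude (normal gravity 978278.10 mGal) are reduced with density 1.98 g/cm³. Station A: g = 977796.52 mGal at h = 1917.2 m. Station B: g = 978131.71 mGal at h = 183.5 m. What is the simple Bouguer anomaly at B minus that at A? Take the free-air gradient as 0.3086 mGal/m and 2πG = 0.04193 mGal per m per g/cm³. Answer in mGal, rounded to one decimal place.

-55.9

Δg_SB(A) = 977796.52 − 978278.10 + 0.3086×1917.2 − 0.04193×1.98×1917.2 = -49.10 mGal
Δg_SB(B) = 978131.71 − 978278.10 + 0.3086×183.5 − 0.04193×1.98×183.5 = -105.00 mGal
Difference = -105.00 − (-49.10) = -55.90 mGal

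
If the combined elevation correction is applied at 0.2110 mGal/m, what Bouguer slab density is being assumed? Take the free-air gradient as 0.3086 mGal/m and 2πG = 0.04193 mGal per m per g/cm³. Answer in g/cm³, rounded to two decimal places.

0.2110 = 0.3086 − 0.04193 × ρ
ρ = (0.3086 − 0.2110) / 0.04193 = 2.33 g/cm³

2.33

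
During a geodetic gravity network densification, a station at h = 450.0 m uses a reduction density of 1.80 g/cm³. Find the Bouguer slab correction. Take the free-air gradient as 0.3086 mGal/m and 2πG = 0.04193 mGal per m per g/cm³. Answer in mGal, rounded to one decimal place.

34.0

Bouguer slab correction = 0.04193 × 1.80 × 450.0 = 34.0 mGal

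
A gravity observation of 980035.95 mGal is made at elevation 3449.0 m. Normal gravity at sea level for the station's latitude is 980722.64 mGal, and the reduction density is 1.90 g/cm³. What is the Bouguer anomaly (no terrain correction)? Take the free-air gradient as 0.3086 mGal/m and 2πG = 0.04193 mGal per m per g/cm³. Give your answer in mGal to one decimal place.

102.9

Free-air correction = 0.3086 × 3449.0 = 1064.36 mGal
Free-air anomaly = 980035.95 − 980722.64 + (1064.36) = 377.67 mGal
Bouguer slab correction = 0.04193 × 1.90 × 3449.0 = 274.77 mGal
Simple Bouguer anomaly = 377.67 − (274.77) = 102.90 mGal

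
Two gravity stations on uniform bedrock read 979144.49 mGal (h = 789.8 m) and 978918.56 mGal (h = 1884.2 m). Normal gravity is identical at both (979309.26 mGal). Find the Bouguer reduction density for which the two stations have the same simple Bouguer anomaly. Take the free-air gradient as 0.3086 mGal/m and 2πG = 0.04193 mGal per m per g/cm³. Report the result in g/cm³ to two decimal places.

Δg_obs = 978918.56 − 979144.49 = -225.93 mGal over Δh = 1884.2 − 789.8 = 1094.4 m
Equal Bouguer anomalies ⇒ Δg_obs + (0.3086 − 0.04193ρ)·Δh = 0
0.3086 − 0.04193ρ = −Δg_obs/Δh = 0.20644
ρ = (0.3086 − 0.20644) / 0.04193 = 2.44 g/cm³

2.44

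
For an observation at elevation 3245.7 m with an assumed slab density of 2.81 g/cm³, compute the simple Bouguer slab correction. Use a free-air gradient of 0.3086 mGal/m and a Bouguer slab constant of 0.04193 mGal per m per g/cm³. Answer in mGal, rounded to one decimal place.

382.4

Bouguer slab correction = 0.04193 × 2.81 × 3245.7 = 382.4 mGal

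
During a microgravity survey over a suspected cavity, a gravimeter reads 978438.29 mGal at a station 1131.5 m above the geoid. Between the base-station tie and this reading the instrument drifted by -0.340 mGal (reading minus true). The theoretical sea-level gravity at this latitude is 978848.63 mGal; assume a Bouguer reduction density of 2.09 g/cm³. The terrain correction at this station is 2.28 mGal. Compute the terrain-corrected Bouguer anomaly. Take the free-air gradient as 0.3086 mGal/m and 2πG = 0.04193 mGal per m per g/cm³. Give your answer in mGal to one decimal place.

Drift-corrected reading = 978438.29 − (-0.340) = 978438.630 mGal
Free-air correction = 0.3086 × 1131.5 = 349.18 mGal
Free-air anomaly = 978438.630 − 978848.63 + (349.18) = -60.820 mGal
Bouguer slab correction = 0.04193 × 2.09 × 1131.5 = 99.16 mGal
Simple Bouguer anomaly = -60.820 − (99.16) = -159.980 mGal
Complete Bouguer anomaly = -159.980 + 2.28 = -157.700 mGal

-157.7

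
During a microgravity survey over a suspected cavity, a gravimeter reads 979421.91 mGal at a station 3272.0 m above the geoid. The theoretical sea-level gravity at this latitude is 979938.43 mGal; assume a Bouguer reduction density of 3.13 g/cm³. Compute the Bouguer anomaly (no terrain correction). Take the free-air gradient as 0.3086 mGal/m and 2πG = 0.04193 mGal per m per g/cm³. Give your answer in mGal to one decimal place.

63.8

Free-air correction = 0.3086 × 3272.0 = 1009.74 mGal
Free-air anomaly = 979421.91 − 979938.43 + (1009.74) = 493.22 mGal
Bouguer slab correction = 0.04193 × 3.13 × 3272.0 = 429.42 mGal
Simple Bouguer anomaly = 493.22 − (429.42) = 63.80 mGal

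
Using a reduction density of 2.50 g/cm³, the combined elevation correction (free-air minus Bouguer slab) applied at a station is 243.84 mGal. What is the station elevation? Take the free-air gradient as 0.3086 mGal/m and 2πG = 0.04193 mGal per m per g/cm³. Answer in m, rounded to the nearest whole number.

1197

Combined gradient = 0.3086 − 0.04193 × 2.50 = 0.2037750 mGal/m
h = 243.84 / 0.2037750 = 1196.61 m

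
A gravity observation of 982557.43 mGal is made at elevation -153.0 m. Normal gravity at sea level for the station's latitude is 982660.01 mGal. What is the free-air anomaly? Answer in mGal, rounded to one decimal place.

Free-air correction = 0.3086 × -153.0 = -47.22 mGal
Free-air anomaly = 982557.43 − 982660.01 + (-47.22) = -149.80 mGal

-149.8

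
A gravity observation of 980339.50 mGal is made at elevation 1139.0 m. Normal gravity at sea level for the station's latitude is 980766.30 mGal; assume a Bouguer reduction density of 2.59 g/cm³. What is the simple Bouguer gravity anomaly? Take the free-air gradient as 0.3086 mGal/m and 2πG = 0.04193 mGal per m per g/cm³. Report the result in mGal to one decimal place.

-199.0

Free-air correction = 0.3086 × 1139.0 = 351.50 mGal
Free-air anomaly = 980339.50 − 980766.30 + (351.50) = -75.30 mGal
Bouguer slab correction = 0.04193 × 2.59 × 1139.0 = 123.69 mGal
Simple Bouguer anomaly = -75.30 − (123.69) = -198.99 mGal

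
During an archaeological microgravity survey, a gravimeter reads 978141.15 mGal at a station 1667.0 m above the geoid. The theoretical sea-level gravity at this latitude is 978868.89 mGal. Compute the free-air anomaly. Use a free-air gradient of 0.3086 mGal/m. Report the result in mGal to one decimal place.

Free-air correction = 0.3086 × 1667.0 = 514.44 mGal
Free-air anomaly = 978141.15 − 978868.89 + (514.44) = -213.30 mGal

-213.3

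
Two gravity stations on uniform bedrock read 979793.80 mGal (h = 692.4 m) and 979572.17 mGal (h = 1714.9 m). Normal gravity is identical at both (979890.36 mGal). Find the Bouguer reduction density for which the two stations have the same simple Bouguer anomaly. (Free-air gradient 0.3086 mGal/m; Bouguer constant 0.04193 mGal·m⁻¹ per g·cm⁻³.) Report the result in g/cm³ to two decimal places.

Δg_obs = 979572.17 − 979793.80 = -221.63 mGal over Δh = 1714.9 − 692.4 = 1022.5 m
Equal Bouguer anomalies ⇒ Δg_obs + (0.3086 − 0.04193ρ)·Δh = 0
0.3086 − 0.04193ρ = −Δg_obs/Δh = 0.21675
ρ = (0.3086 − 0.21675) / 0.04193 = 2.19 g/cm³

2.19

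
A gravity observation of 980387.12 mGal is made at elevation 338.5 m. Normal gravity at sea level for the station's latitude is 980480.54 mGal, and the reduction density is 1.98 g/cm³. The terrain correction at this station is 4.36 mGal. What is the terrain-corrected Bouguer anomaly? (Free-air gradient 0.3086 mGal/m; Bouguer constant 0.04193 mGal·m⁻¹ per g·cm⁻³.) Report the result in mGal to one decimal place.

-12.7

Free-air correction = 0.3086 × 338.5 = 104.46 mGal
Free-air anomaly = 980387.12 − 980480.54 + (104.46) = 11.04 mGal
Bouguer slab correction = 0.04193 × 1.98 × 338.5 = 28.10 mGal
Simple Bouguer anomaly = 11.04 − (28.10) = -17.06 mGal
Complete Bouguer anomaly = -17.06 + 4.36 = -12.70 mGal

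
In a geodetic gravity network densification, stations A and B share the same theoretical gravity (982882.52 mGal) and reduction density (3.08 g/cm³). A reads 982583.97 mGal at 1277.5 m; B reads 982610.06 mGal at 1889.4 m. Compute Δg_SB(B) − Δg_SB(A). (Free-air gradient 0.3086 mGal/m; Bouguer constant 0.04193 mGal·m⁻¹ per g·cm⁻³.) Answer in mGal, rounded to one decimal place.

135.9

Δg_SB(A) = 982583.97 − 982882.52 + 0.3086×1277.5 − 0.04193×3.08×1277.5 = -69.30 mGal
Δg_SB(B) = 982610.06 − 982882.52 + 0.3086×1889.4 − 0.04193×3.08×1889.4 = 66.60 mGal
Difference = 66.60 − (-69.30) = 135.90 mGal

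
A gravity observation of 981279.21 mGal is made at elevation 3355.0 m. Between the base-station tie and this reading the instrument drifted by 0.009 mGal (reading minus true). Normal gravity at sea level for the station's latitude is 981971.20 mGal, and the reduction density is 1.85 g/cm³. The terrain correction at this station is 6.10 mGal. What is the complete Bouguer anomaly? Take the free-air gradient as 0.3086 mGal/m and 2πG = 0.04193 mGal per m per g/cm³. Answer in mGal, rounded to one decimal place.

89.2

Drift-corrected reading = 981279.21 − (0.009) = 981279.201 mGal
Free-air correction = 0.3086 × 3355.0 = 1035.35 mGal
Free-air anomaly = 981279.201 − 981971.20 + (1035.35) = 343.351 mGal
Bouguer slab correction = 0.04193 × 1.85 × 3355.0 = 260.25 mGal
Simple Bouguer anomaly = 343.351 − (260.25) = 83.101 mGal
Complete Bouguer anomaly = 83.101 + 6.10 = 89.201 mGal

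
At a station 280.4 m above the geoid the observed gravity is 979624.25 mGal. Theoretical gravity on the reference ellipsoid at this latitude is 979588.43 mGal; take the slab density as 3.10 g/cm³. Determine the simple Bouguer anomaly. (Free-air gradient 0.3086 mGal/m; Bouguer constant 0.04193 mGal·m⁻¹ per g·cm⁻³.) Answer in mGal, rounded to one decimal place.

85.9

Free-air correction = 0.3086 × 280.4 = 86.53 mGal
Free-air anomaly = 979624.25 − 979588.43 + (86.53) = 122.35 mGal
Bouguer slab correction = 0.04193 × 3.10 × 280.4 = 36.45 mGal
Simple Bouguer anomaly = 122.35 − (36.45) = 85.90 mGal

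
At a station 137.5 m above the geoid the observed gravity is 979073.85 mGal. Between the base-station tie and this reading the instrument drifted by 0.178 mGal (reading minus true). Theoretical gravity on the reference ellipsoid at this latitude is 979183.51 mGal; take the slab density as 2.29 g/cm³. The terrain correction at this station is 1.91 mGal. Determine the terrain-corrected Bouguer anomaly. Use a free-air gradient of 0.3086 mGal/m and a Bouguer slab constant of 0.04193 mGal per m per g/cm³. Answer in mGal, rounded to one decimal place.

-78.7

Drift-corrected reading = 979073.85 − (0.178) = 979073.672 mGal
Free-air correction = 0.3086 × 137.5 = 42.43 mGal
Free-air anomaly = 979073.672 − 979183.51 + (42.43) = -67.408 mGal
Bouguer slab correction = 0.04193 × 2.29 × 137.5 = 13.20 mGal
Simple Bouguer anomaly = -67.408 − (13.20) = -80.608 mGal
Complete Bouguer anomaly = -80.608 + 1.91 = -78.698 mGal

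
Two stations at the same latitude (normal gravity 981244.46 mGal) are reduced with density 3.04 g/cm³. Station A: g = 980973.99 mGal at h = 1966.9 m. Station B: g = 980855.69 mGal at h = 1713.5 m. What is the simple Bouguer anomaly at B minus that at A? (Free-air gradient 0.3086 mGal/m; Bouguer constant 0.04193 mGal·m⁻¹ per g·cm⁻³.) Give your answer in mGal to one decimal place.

-164.2

Δg_SB(A) = 980973.99 − 981244.46 + 0.3086×1966.9 − 0.04193×3.04×1966.9 = 85.80 mGal
Δg_SB(B) = 980855.69 − 981244.46 + 0.3086×1713.5 − 0.04193×3.04×1713.5 = -78.40 mGal
Difference = -78.40 − (85.80) = -164.20 mGal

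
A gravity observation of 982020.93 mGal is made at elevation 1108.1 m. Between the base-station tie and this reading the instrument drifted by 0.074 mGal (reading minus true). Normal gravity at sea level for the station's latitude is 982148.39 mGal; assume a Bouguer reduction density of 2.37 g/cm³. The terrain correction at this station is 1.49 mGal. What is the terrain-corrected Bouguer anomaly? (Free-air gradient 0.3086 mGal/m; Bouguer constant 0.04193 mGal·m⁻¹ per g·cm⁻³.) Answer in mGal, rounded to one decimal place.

105.8

Drift-corrected reading = 982020.93 − (0.074) = 982020.856 mGal
Free-air correction = 0.3086 × 1108.1 = 341.96 mGal
Free-air anomaly = 982020.856 − 982148.39 + (341.96) = 214.426 mGal
Bouguer slab correction = 0.04193 × 2.37 × 1108.1 = 110.12 mGal
Simple Bouguer anomaly = 214.426 − (110.12) = 104.306 mGal
Complete Bouguer anomaly = 104.306 + 1.49 = 105.796 mGal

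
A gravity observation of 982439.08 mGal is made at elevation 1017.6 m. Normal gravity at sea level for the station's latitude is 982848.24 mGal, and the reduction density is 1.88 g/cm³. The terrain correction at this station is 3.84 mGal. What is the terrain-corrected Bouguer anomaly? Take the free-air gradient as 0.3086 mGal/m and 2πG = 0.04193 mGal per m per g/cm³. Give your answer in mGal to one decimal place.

-171.5

Free-air correction = 0.3086 × 1017.6 = 314.03 mGal
Free-air anomaly = 982439.08 − 982848.24 + (314.03) = -95.13 mGal
Bouguer slab correction = 0.04193 × 1.88 × 1017.6 = 80.22 mGal
Simple Bouguer anomaly = -95.13 − (80.22) = -175.35 mGal
Complete Bouguer anomaly = -175.35 + 3.84 = -171.51 mGal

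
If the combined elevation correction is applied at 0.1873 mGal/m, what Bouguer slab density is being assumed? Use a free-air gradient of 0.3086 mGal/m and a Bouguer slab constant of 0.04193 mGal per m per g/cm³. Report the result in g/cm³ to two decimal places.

2.89

0.1873 = 0.3086 − 0.04193 × ρ
ρ = (0.3086 − 0.1873) / 0.04193 = 2.89 g/cm³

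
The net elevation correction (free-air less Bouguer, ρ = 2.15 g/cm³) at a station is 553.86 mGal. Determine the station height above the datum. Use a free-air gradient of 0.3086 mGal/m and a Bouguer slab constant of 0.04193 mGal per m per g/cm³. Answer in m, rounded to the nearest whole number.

2535

Combined gradient = 0.3086 − 0.04193 × 2.15 = 0.2184505 mGal/m
h = 553.86 / 0.2184505 = 2535.40 m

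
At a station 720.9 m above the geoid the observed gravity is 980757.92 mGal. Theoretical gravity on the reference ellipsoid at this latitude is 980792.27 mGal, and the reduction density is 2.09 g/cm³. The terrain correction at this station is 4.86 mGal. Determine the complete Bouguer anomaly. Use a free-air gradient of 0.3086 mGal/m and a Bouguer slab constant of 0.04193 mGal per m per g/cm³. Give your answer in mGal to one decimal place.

Free-air correction = 0.3086 × 720.9 = 222.47 mGal
Free-air anomaly = 980757.92 − 980792.27 + (222.47) = 188.12 mGal
Bouguer slab correction = 0.04193 × 2.09 × 720.9 = 63.18 mGal
Simple Bouguer anomaly = 188.12 − (63.18) = 124.94 mGal
Complete Bouguer anomaly = 124.94 + 4.86 = 129.80 mGal

129.8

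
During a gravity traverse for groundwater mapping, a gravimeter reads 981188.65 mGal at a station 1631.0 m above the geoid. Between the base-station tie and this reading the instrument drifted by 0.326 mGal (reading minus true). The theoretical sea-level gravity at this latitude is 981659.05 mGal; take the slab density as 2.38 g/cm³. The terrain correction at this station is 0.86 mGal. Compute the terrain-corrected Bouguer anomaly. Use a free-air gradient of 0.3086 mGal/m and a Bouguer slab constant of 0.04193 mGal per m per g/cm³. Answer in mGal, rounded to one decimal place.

-129.3

Drift-corrected reading = 981188.65 − (0.326) = 981188.324 mGal
Free-air correction = 0.3086 × 1631.0 = 503.33 mGal
Free-air anomaly = 981188.324 − 981659.05 + (503.33) = 32.604 mGal
Bouguer slab correction = 0.04193 × 2.38 × 1631.0 = 162.76 mGal
Simple Bouguer anomaly = 32.604 − (162.76) = -130.156 mGal
Complete Bouguer anomaly = -130.156 + 0.86 = -129.296 mGal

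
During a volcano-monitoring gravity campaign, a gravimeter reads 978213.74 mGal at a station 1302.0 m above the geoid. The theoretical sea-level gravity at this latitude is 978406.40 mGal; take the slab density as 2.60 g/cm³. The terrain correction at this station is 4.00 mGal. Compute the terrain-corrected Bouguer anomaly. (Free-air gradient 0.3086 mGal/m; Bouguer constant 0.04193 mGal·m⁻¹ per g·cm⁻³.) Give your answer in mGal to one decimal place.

71.2

Free-air correction = 0.3086 × 1302.0 = 401.80 mGal
Free-air anomaly = 978213.74 − 978406.40 + (401.80) = 209.14 mGal
Bouguer slab correction = 0.04193 × 2.60 × 1302.0 = 141.94 mGal
Simple Bouguer anomaly = 209.14 − (141.94) = 67.20 mGal
Complete Bouguer anomaly = 67.20 + 4.00 = 71.20 mGal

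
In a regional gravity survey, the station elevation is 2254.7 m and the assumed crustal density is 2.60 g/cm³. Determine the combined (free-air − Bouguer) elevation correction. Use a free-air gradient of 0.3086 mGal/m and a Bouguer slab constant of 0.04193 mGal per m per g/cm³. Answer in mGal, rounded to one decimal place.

450.0

Combined gradient = 0.3086 − 0.04193 × 2.60 = 0.1995820 mGal/m
Combined elevation correction = 0.1995820 × 2254.7 = 450.0 mGal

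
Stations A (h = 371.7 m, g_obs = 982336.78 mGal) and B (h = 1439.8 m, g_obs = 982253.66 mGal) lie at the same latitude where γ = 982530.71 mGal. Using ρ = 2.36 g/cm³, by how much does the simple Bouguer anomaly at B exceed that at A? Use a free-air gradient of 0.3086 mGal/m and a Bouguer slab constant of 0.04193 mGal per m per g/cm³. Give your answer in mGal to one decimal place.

Δg_SB(A) = 982336.78 − 982530.71 + 0.3086×371.7 − 0.04193×2.36×371.7 = -116.00 mGal
Δg_SB(B) = 982253.66 − 982530.71 + 0.3086×1439.8 − 0.04193×2.36×1439.8 = 24.80 mGal
Difference = 24.80 − (-116.00) = 140.80 mGal

140.8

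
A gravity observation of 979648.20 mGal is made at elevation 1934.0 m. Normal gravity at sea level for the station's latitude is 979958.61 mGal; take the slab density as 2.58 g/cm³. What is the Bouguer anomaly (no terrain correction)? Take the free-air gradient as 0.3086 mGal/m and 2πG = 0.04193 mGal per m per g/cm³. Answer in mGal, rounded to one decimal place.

77.2

Free-air correction = 0.3086 × 1934.0 = 596.83 mGal
Free-air anomaly = 979648.20 − 979958.61 + (596.83) = 286.42 mGal
Bouguer slab correction = 0.04193 × 2.58 × 1934.0 = 209.22 mGal
Simple Bouguer anomaly = 286.42 − (209.22) = 77.20 mGal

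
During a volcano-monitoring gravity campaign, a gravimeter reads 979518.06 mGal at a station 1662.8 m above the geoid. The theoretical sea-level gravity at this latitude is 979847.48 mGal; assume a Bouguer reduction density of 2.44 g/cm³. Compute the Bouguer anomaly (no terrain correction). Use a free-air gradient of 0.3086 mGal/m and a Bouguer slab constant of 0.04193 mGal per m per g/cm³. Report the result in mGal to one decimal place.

13.6

Free-air correction = 0.3086 × 1662.8 = 513.14 mGal
Free-air anomaly = 979518.06 − 979847.48 + (513.14) = 183.72 mGal
Bouguer slab correction = 0.04193 × 2.44 × 1662.8 = 170.12 mGal
Simple Bouguer anomaly = 183.72 − (170.12) = 13.60 mGal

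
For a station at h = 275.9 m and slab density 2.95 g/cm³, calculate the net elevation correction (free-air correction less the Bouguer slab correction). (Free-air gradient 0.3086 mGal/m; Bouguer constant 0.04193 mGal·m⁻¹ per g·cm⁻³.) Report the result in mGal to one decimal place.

Combined gradient = 0.3086 − 0.04193 × 2.95 = 0.1849065 mGal/m
Combined elevation correction = 0.1849065 × 275.9 = 51.0 mGal

51.0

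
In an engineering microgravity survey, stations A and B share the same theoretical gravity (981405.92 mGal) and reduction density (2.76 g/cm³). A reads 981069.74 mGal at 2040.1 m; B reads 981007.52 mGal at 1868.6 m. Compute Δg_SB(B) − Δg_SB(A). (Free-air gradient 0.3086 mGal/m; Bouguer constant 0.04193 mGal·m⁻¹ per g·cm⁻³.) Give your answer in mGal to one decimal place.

Δg_SB(A) = 981069.74 − 981405.92 + 0.3086×2040.1 − 0.04193×2.76×2040.1 = 57.30 mGal
Δg_SB(B) = 981007.52 − 981405.92 + 0.3086×1868.6 − 0.04193×2.76×1868.6 = -38.00 mGal
Difference = -38.00 − (57.30) = -95.30 mGal

-95.3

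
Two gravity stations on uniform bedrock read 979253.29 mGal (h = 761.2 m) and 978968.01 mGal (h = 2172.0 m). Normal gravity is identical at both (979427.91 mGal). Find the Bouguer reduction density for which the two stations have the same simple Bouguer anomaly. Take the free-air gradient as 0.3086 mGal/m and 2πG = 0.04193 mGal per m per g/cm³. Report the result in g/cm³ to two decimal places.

Δg_obs = 978968.01 − 979253.29 = -285.28 mGal over Δh = 2172.0 − 761.2 = 1410.8 m
Equal Bouguer anomalies ⇒ Δg_obs + (0.3086 − 0.04193ρ)·Δh = 0
0.3086 − 0.04193ρ = −Δg_obs/Δh = 0.20221
ρ = (0.3086 − 0.20221) / 0.04193 = 2.54 g/cm³

2.54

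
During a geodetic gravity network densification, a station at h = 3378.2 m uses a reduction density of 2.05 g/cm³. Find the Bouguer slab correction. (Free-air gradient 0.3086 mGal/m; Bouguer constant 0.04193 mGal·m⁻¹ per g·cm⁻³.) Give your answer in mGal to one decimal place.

Bouguer slab correction = 0.04193 × 2.05 × 3378.2 = 290.4 mGal

290.4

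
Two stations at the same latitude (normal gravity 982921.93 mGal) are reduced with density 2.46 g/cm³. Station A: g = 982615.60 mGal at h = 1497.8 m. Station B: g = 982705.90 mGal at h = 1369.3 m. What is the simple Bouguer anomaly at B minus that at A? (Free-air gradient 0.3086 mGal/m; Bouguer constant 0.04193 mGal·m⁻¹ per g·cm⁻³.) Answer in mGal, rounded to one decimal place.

63.9

Δg_SB(A) = 982615.60 − 982921.93 + 0.3086×1497.8 − 0.04193×2.46×1497.8 = 1.40 mGal
Δg_SB(B) = 982705.90 − 982921.93 + 0.3086×1369.3 − 0.04193×2.46×1369.3 = 65.30 mGal
Difference = 65.30 − (1.40) = 63.90 mGal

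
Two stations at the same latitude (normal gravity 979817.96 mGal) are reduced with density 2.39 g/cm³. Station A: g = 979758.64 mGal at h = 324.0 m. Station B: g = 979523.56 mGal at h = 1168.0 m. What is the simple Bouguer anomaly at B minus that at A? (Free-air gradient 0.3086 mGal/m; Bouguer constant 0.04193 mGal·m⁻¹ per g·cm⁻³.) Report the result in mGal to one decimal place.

-59.2

Δg_SB(A) = 979758.64 − 979817.96 + 0.3086×324.0 − 0.04193×2.39×324.0 = 8.20 mGal
Δg_SB(B) = 979523.56 − 979817.96 + 0.3086×1168.0 − 0.04193×2.39×1168.0 = -51.00 mGal
Difference = -51.00 − (8.20) = -59.20 mGal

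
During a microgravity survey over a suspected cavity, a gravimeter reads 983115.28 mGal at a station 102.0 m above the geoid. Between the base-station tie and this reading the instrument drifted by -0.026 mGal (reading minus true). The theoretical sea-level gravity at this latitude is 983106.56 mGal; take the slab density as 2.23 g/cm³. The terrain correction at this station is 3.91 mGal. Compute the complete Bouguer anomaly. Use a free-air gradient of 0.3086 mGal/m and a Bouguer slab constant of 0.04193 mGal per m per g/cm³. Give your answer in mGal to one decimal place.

34.6

Drift-corrected reading = 983115.28 − (-0.026) = 983115.306 mGal
Free-air correction = 0.3086 × 102.0 = 31.48 mGal
Free-air anomaly = 983115.306 − 983106.56 + (31.48) = 40.226 mGal
Bouguer slab correction = 0.04193 × 2.23 × 102.0 = 9.54 mGal
Simple Bouguer anomaly = 40.226 − (9.54) = 30.686 mGal
Complete Bouguer anomaly = 30.686 + 3.91 = 34.596 mGal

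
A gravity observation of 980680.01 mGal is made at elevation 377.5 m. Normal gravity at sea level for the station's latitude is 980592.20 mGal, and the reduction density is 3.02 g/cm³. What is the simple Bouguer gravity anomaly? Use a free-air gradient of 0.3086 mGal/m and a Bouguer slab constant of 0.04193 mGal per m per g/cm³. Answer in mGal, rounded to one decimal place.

Free-air correction = 0.3086 × 377.5 = 116.50 mGal
Free-air anomaly = 980680.01 − 980592.20 + (116.50) = 204.31 mGal
Bouguer slab correction = 0.04193 × 3.02 × 377.5 = 47.80 mGal
Simple Bouguer anomaly = 204.31 − (47.80) = 156.51 mGal

156.5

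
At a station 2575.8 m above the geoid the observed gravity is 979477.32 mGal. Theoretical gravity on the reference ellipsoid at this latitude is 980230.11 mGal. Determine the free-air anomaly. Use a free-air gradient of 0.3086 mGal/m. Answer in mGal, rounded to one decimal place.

Free-air correction = 0.3086 × 2575.8 = 794.89 mGal
Free-air anomaly = 979477.32 − 980230.11 + (794.89) = 42.10 mGal

42.1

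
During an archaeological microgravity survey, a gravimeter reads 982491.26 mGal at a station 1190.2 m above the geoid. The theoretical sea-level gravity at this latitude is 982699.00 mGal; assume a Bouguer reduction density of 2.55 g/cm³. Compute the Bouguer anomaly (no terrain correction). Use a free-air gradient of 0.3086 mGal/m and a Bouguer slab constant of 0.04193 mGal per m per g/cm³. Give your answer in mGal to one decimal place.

32.3

Free-air correction = 0.3086 × 1190.2 = 367.30 mGal
Free-air anomaly = 982491.26 − 982699.00 + (367.30) = 159.56 mGal
Bouguer slab correction = 0.04193 × 2.55 × 1190.2 = 127.26 mGal
Simple Bouguer anomaly = 159.56 − (127.26) = 32.30 mGal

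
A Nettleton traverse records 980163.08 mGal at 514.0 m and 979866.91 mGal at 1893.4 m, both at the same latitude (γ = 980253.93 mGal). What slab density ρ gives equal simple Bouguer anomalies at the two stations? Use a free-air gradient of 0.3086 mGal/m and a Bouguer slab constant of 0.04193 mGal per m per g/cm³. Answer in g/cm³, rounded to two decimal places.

Δg_obs = 979866.91 − 980163.08 = -296.17 mGal over Δh = 1893.4 − 514.0 = 1379.4 m
Equal Bouguer anomalies ⇒ Δg_obs + (0.3086 − 0.04193ρ)·Δh = 0
0.3086 − 0.04193ρ = −Δg_obs/Δh = 0.21471
ρ = (0.3086 − 0.21471) / 0.04193 = 2.24 g/cm³

2.24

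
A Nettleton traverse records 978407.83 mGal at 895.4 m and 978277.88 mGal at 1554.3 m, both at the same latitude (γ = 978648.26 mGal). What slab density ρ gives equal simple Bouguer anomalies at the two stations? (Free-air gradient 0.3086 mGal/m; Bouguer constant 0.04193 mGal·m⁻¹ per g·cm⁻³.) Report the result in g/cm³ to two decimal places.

Δg_obs = 978277.88 − 978407.83 = -129.95 mGal over Δh = 1554.3 − 895.4 = 658.9 m
Equal Bouguer anomalies ⇒ Δg_obs + (0.3086 − 0.04193ρ)·Δh = 0
0.3086 − 0.04193ρ = −Δg_obs/Δh = 0.19722
ρ = (0.3086 − 0.19722) / 0.04193 = 2.66 g/cm³

2.66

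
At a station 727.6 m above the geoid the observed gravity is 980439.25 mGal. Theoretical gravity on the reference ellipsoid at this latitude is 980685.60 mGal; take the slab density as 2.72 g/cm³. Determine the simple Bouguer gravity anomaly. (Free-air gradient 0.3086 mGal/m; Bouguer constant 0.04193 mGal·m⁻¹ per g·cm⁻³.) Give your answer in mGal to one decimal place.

Free-air correction = 0.3086 × 727.6 = 224.54 mGal
Free-air anomaly = 980439.25 − 980685.60 + (224.54) = -21.81 mGal
Bouguer slab correction = 0.04193 × 2.72 × 727.6 = 82.98 mGal
Simple Bouguer anomaly = -21.81 − (82.98) = -104.79 mGal

-104.8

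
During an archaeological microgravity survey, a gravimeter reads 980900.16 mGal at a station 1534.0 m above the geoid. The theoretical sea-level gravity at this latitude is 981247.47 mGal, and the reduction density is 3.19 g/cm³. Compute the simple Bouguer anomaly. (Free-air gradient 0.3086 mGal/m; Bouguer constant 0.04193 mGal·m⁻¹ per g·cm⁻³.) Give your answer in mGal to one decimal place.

Free-air correction = 0.3086 × 1534.0 = 473.39 mGal
Free-air anomaly = 980900.16 − 981247.47 + (473.39) = 126.08 mGal
Bouguer slab correction = 0.04193 × 3.19 × 1534.0 = 205.18 mGal
Simple Bouguer anomaly = 126.08 − (205.18) = -79.10 mGal

-79.1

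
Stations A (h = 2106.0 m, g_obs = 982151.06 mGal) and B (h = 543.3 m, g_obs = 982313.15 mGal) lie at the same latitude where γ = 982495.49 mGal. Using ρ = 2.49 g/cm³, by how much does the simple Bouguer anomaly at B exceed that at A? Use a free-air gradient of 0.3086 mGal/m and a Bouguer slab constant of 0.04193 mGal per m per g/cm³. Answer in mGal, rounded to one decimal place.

Δg_SB(A) = 982151.06 − 982495.49 + 0.3086×2106.0 − 0.04193×2.49×2106.0 = 85.60 mGal
Δg_SB(B) = 982313.15 − 982495.49 + 0.3086×543.3 − 0.04193×2.49×543.3 = -71.40 mGal
Difference = -71.40 − (85.60) = -157.00 mGal

-157.0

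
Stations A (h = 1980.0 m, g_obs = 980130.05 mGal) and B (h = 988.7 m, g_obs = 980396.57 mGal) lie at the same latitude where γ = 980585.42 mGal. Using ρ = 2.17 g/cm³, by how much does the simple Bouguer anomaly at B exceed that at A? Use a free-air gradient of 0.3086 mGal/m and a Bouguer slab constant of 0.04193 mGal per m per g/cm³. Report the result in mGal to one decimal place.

50.8

Δg_SB(A) = 980130.05 − 980585.42 + 0.3086×1980.0 − 0.04193×2.17×1980.0 = -24.50 mGal
Δg_SB(B) = 980396.57 − 980585.42 + 0.3086×988.7 − 0.04193×2.17×988.7 = 26.30 mGal
Difference = 26.30 − (-24.50) = 50.80 mGal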